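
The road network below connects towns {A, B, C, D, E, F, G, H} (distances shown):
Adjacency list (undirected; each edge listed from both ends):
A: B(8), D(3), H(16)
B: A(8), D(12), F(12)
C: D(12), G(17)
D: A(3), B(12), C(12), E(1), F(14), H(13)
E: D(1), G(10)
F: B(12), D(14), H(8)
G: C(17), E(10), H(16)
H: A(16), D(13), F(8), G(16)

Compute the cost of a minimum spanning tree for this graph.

54

Kruskal's algorithm — process edges by increasing weight (ties by edge label):
D—E (1): add — endpoints in different components.
A—D (3): add — endpoints in different components.
A—B (8): add — endpoints in different components.
F—H (8): add — endpoints in different components.
E—G (10): add — endpoints in different components.
B—D (12): skip — B and D already connected.
B—F (12): add — endpoints in different components.
C—D (12): add — endpoints in different components.
MST edges: D—E, A—D, A—B, F—H, E—G, B—F, C—D; total weight 1+3+8+8+10+12+12 = 54.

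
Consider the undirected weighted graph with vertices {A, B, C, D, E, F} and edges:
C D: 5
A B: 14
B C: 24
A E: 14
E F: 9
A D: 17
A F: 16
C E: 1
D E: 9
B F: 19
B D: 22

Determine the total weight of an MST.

Sort edges by weight, then run Kruskal:
C E (1): add — endpoints in different components.
C D (5): add — endpoints in different components.
D E (9): skip — D and E already connected.
E F (9): add — endpoints in different components.
A B (14): add — endpoints in different components.
A E (14): add — endpoints in different components.
MST edges: C E, C D, E F, A B, A E; total weight 1+5+9+14+14 = 43.

43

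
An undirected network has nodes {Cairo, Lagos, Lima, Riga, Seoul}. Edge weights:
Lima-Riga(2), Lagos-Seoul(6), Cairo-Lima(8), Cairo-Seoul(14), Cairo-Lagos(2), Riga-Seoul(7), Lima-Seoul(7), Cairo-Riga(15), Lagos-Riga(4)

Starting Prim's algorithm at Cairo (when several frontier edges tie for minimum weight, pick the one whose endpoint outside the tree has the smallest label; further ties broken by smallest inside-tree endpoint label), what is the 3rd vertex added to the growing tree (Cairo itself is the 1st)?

Riga

Grow the tree from Cairo using Prim:
Step 1: frontier [Cairo-Lagos 2, Cairo-Lima 8, Cairo-Seoul 14, Cairo-Riga 15] → take Cairo-Lagos (2); add Lagos.
Step 2: frontier [Cairo-Lima 8, Cairo-Seoul 14, Cairo-Riga 15, Lagos-Riga 4, Lagos-Seoul 6] → take Lagos-Riga (4); add Riga.
Step 3: frontier [Cairo-Lima 8, Cairo-Seoul 14, Lagos-Seoul 6, Lima-Riga 2, Riga-Seoul 7] → take Lima-Riga (2); add Lima.
Step 4: frontier [Cairo-Seoul 14, Lagos-Seoul 6, Lima-Seoul 7, Riga-Seoul 7] → take Lagos-Seoul (6); add Seoul.
Vertex order: Cairo, Lagos, Riga, Lima, Seoul. The 3rd vertex is Riga.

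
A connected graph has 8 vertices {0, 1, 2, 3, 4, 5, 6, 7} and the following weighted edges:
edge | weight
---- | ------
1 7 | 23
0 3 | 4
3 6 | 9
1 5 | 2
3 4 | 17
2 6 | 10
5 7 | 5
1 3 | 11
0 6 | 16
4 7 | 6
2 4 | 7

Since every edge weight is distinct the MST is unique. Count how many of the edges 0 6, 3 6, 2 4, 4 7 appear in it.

Kruskal's algorithm — process edges by increasing weight (ties by edge label):
1 5 (2): add — endpoints in different components.
0 3 (4): add — endpoints in different components.
5 7 (5): add — endpoints in different components.
4 7 (6): add — endpoints in different components.
2 4 (7): add — endpoints in different components.
3 6 (9): add — endpoints in different components.
2 6 (10): add — endpoints in different components.
MST edge set: {1 5, 0 3, 5 7, 4 7, 2 4, 3 6, 2 6}.
Of the listed edges, {3 6, 2 4, 4 7} are in the MST → 3.

3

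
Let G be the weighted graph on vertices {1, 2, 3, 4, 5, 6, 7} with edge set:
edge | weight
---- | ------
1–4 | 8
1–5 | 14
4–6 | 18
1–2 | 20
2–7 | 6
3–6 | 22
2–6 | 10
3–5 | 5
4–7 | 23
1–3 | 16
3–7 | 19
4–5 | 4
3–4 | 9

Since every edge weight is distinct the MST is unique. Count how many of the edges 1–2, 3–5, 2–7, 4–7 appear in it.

Kruskal: consider edges lightest-first.
4–5 (4): add — endpoints in different components.
3–5 (5): add — endpoints in different components.
2–7 (6): add — endpoints in different components.
1–4 (8): add — endpoints in different components.
3–4 (9): skip — 3 and 4 already connected.
2–6 (10): add — endpoints in different components.
1–5 (14): skip — 1 and 5 already connected.
1–3 (16): skip — 1 and 3 already connected.
4–6 (18): add — endpoints in different components.
MST edge set: {4–5, 3–5, 2–7, 1–4, 2–6, 4–6}.
Of the listed edges, {3–5, 2–7} are in the MST → 2.

2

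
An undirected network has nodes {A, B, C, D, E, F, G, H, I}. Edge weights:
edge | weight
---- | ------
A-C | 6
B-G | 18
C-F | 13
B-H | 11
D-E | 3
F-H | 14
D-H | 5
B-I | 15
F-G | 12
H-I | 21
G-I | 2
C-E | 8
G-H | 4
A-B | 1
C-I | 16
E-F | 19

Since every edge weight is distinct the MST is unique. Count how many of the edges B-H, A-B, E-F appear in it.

1

Sort edges by weight, then run Kruskal:
A-B (1): add — endpoints in different components.
G-I (2): add — endpoints in different components.
D-E (3): add — endpoints in different components.
G-H (4): add — endpoints in different components.
D-H (5): add — endpoints in different components.
A-C (6): add — endpoints in different components.
C-E (8): add — endpoints in different components.
B-H (11): skip — B and H already connected.
F-G (12): add — endpoints in different components.
MST edge set: {A-B, G-I, D-E, G-H, D-H, A-C, C-E, F-G}.
Of the listed edges, {A-B} are in the MST → 1.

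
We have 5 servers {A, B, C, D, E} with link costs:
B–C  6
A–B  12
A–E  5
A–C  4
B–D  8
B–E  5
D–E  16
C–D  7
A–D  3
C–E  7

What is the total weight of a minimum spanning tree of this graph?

Sort edges by weight, then run Kruskal:
A–D (3): add — endpoints in different components.
A–C (4): add — endpoints in different components.
A–E (5): add — endpoints in different components.
B–E (5): add — endpoints in different components.
MST edges: A–D, A–C, A–E, B–E; total weight 3+4+5+5 = 17.

17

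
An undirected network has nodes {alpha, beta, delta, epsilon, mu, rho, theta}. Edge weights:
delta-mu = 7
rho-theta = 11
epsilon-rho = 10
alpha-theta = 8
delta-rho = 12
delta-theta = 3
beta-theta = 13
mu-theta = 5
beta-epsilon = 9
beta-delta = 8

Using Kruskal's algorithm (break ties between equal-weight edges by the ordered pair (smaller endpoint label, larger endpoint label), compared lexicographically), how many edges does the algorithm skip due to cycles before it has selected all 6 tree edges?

Sort edges by weight, then run Kruskal:
delta-theta (3): add. Components now {epsilon} {rho} {alpha} {beta} {delta,theta} {mu}
mu-theta (5): add. Components now {epsilon} {rho} {alpha} {beta} {delta,mu,theta}
delta-mu (7): skip — mu and delta already connected.
alpha-theta (8): add. Components now {epsilon} {rho} {alpha,delta,mu,theta} {beta}
beta-delta (8): add. Components now {epsilon} {rho} {alpha,beta,delta,mu,theta}
beta-epsilon (9): add. Components now {alpha,beta,delta,epsilon,mu,theta} {rho}
epsilon-rho (10): add. Components now {alpha,beta,delta,epsilon,mu,rho,theta}
Edges rejected before the tree was complete: 1.

1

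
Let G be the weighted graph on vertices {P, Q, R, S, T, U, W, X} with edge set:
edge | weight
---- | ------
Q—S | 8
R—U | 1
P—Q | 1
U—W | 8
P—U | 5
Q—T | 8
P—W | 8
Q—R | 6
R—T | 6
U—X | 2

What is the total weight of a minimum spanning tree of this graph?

Prim, starting at U.
Step 1: cheapest edge leaving the tree is R—U (1); add R.
Step 2: cheapest edge leaving the tree is U—X (2); add X.
Step 3: cheapest edge leaving the tree is P—U (5); add P.
Step 4: cheapest edge leaving the tree is P—Q (1); add Q.
Step 5: cheapest edge leaving the tree is R—T (6); add T.
Step 6: cheapest edge leaving the tree is Q—S (8); add S.
Step 7: cheapest edge leaving the tree is P—W (8); add W.
MST edges: R—U, U—X, P—U, P—Q, R—T, Q—S, P—W; total weight 1+2+5+1+6+8+8 = 31.

31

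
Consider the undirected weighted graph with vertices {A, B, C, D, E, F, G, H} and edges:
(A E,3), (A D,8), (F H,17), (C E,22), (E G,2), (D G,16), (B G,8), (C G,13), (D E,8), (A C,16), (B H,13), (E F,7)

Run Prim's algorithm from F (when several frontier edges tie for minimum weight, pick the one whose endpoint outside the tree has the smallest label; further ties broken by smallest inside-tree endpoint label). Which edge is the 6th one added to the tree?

C-G

Grow the tree from F using Prim:
Step 1: frontier [E F 7, F H 17] → take E F (7); add E.
Step 2: frontier [E G 2, A E 3, D E 8, C E 22, F H 17] → take E G (2); add G.
Step 3: frontier [A E 3, D E 8, C E 22, F H 17, B G 8, C G 13, D G 16] → take A E (3); add A.
Step 4: frontier [A D 8, A C 16, D E 8, C E 22, F H 17, B G 8, C G 13, D G 16] → take B G (8); add B.
Step 5: frontier [A D 8, A C 16, B H 13, D E 8, C E 22, F H 17, C G 13, D G 16] → take A D (8); add D.
Step 6: frontier [A C 16, B H 13, C E 22, F H 17, C G 13] → take C G (13); add C.
Step 7: frontier [B H 13, F H 17] → take B H (13); add H.
The 6th edge added is C G.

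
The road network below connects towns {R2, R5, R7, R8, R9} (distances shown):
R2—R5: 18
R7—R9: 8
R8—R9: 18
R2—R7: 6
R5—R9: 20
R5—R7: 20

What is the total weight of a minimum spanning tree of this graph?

Prim's algorithm from R2:
Step 1: cheapest edge leaving the tree is R2—R7 (6); add R7.
Step 2: cheapest edge leaving the tree is R7—R9 (8); add R9.
Step 3: cheapest edge leaving the tree is R2—R5 (18); add R5.
Step 4: cheapest edge leaving the tree is R8—R9 (18); add R8.
MST edges: R2—R7, R7—R9, R2—R5, R8—R9; total weight 6+8+18+18 = 50.

50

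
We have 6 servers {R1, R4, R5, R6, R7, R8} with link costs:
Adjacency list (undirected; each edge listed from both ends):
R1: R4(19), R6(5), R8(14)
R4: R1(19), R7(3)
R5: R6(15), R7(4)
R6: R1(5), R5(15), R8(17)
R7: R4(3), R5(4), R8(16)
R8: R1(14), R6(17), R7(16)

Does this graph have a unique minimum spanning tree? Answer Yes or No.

Yes

Kruskal: consider edges lightest-first.
R4–R7 (3): add. Components now {R1} {R8} {R6} {R5} {R4,R7}
R5–R7 (4): add. Components now {R1} {R8} {R6} {R4,R5,R7}
R1–R6 (5): add. Components now {R1,R6} {R8} {R4,R5,R7}
R1–R8 (14): add. Components now {R1,R6,R8} {R4,R5,R7}
R5–R6 (15): add. Components now {R1,R4,R5,R6,R7,R8}
Every non-tree edge has weight strictly greater than the heaviest edge on the tree path between its endpoints, so the MST is unique.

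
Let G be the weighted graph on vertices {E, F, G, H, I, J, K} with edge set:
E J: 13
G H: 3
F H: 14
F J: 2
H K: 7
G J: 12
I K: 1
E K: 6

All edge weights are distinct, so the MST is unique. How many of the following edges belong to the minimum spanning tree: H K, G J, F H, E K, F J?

4

Kruskal's algorithm — process edges by increasing weight (ties by edge label):
I K (1): add. Components now {E} {F} {G} {H} {I,K} {J}
F J (2): add. Components now {E} {F,J} {G} {H} {I,K}
G H (3): add. Components now {E} {F,J} {G,H} {I,K}
E K (6): add. Components now {E,I,K} {F,J} {G,H}
H K (7): add. Components now {E,G,H,I,K} {F,J}
G J (12): add. Components now {E,F,G,H,I,J,K}
MST edge set: {I K, F J, G H, E K, H K, G J}.
Of the listed edges, {H K, G J, E K, F J} are in the MST → 4.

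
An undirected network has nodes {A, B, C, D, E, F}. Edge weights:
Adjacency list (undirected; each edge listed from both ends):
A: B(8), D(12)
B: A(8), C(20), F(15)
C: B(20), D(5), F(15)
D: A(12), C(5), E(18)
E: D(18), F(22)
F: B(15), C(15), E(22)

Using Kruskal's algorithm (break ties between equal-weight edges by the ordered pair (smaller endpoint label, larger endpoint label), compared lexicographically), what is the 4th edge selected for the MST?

Sort edges by weight, then run Kruskal:
C—D (5): add. Components now {A} {B} {C,D} {E} {F}
A—B (8): add. Components now {A,B} {C,D} {E} {F}
A—D (12): add. Components now {A,B,C,D} {E} {F}
B—F (15): add. Components now {A,B,C,D,F} {E}
C—F (15): skip — C and F already connected.
D—E (18): add. Components now {A,B,C,D,E,F}
The 4th edge added is B—F.

B-F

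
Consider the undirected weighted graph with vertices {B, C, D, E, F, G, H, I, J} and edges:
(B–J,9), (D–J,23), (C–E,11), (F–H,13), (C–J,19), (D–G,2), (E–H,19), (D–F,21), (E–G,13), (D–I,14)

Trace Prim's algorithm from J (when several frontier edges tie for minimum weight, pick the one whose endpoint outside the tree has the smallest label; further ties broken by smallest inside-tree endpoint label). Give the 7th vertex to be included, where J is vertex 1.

Prim, starting at J.
Step 1: frontier [B–J 9, C–J 19, D–J 23] → take B–J (9); add B.
Step 2: frontier [C–J 19, D–J 23] → take C–J (19); add C.
Step 3: frontier [C–E 11, D–J 23] → take C–E (11); add E.
Step 4: frontier [E–G 13, E–H 19, D–J 23] → take E–G (13); add G.
Step 5: frontier [E–H 19, D–G 2, D–J 23] → take D–G (2); add D.
Step 6: frontier [D–I 14, D–F 21, E–H 19] → take D–I (14); add I.
Step 7: frontier [D–F 21, E–H 19] → take E–H (19); add H.
Step 8: frontier [D–F 21, F–H 13] → take F–H (13); add F.
Vertex order: J, B, C, E, G, D, I, H, F. The 7th vertex is I.

I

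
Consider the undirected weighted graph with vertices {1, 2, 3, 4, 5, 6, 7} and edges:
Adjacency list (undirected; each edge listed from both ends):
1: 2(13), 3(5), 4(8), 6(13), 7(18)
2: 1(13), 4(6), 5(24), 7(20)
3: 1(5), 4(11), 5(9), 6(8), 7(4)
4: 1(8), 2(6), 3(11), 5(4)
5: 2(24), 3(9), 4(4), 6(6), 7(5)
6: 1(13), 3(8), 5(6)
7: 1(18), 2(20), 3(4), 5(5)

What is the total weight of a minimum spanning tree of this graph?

30

Kruskal: consider edges lightest-first.
3—7 (4): add. Components now {1} {2} {3,7} {4} {5} {6}
4—5 (4): add. Components now {1} {2} {3,7} {4,5} {6}
1—3 (5): add. Components now {1,3,7} {2} {4,5} {6}
5—7 (5): add. Components now {1,3,4,5,7} {2} {6}
2—4 (6): add. Components now {1,2,3,4,5,7} {6}
5—6 (6): add. Components now {1,2,3,4,5,6,7}
MST edges: 3—7, 4—5, 1—3, 5—7, 2—4, 5—6; total weight 4+4+5+5+6+6 = 30.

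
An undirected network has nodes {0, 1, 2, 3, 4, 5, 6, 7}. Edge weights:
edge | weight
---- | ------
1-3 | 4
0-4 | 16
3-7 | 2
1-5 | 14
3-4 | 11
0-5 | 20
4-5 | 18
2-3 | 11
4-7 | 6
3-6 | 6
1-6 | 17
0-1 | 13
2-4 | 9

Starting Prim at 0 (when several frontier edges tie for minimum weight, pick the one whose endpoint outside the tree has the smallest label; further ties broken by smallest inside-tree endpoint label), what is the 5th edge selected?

Prim, starting at 0.
Step 1: cheapest edge leaving the tree is 0-1 (13); add 1.
Step 2: cheapest edge leaving the tree is 1-3 (4); add 3.
Step 3: cheapest edge leaving the tree is 3-7 (2); add 7.
Step 4: cheapest edge leaving the tree is 4-7 (6); add 4.
Step 5: cheapest edge leaving the tree is 3-6 (6); add 6.
Step 6: cheapest edge leaving the tree is 2-4 (9); add 2.
Step 7: cheapest edge leaving the tree is 1-5 (14); add 5.
The 5th edge added is 3-6.

3-6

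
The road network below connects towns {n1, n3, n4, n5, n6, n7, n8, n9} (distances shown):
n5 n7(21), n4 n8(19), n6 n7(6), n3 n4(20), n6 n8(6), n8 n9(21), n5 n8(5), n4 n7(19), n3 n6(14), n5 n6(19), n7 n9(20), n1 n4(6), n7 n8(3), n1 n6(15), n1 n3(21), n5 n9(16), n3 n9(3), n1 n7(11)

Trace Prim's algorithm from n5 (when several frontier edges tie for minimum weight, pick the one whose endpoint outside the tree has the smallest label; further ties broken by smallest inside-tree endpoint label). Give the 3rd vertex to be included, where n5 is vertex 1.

Prim, starting at n5.
Step 1: cheapest edge leaving the tree is n5 n8 (5); add n8.
Step 2: cheapest edge leaving the tree is n7 n8 (3); add n7.
Step 3: cheapest edge leaving the tree is n6 n7 (6); add n6.
Step 4: cheapest edge leaving the tree is n1 n7 (11); add n1.
Step 5: cheapest edge leaving the tree is n1 n4 (6); add n4.
Step 6: cheapest edge leaving the tree is n3 n6 (14); add n3.
Step 7: cheapest edge leaving the tree is n3 n9 (3); add n9.
Vertex order: n5, n8, n7, n6, n1, n4, n3, n9. The 3rd vertex is n7.

n7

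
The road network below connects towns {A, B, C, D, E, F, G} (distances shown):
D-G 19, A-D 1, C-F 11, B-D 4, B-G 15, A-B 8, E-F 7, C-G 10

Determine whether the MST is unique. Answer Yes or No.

Sort edges by weight, then run Kruskal:
A-D (1): add. Components now {A,D} {B} {C} {E} {F} {G}
B-D (4): add. Components now {A,B,D} {C} {E} {F} {G}
E-F (7): add. Components now {A,B,D} {C} {E,F} {G}
A-B (8): skip — A and B already connected.
C-G (10): add. Components now {A,B,D} {C,G} {E,F}
C-F (11): add. Components now {A,B,D} {C,E,F,G}
B-G (15): add. Components now {A,B,C,D,E,F,G}
Every non-tree edge has weight strictly greater than the heaviest edge on the tree path between its endpoints, so the MST is unique.

Yes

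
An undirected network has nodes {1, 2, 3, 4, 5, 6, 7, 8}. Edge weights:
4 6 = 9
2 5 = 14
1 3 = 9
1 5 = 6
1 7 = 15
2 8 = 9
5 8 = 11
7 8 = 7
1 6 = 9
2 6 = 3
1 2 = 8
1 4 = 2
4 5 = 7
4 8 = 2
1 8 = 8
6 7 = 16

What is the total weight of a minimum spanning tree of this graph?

Prim, starting at 6.
Step 1: cheapest edge leaving the tree is 2 6 (3); add 2.
Step 2: cheapest edge leaving the tree is 1 2 (8); add 1.
Step 3: cheapest edge leaving the tree is 1 4 (2); add 4.
Step 4: cheapest edge leaving the tree is 4 8 (2); add 8.
Step 5: cheapest edge leaving the tree is 1 5 (6); add 5.
Step 6: cheapest edge leaving the tree is 7 8 (7); add 7.
Step 7: cheapest edge leaving the tree is 1 3 (9); add 3.
MST edges: 2 6, 1 2, 1 4, 4 8, 1 5, 7 8, 1 3; total weight 3+8+2+2+6+7+9 = 37.

37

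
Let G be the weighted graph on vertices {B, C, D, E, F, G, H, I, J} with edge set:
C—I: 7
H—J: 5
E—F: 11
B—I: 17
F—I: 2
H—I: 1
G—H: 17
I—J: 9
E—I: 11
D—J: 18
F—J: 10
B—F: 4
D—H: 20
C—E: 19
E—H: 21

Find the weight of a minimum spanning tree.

Kruskal's algorithm — process edges by increasing weight (ties by edge label):
H—I (1): add — endpoints in different components.
F—I (2): add — endpoints in different components.
B—F (4): add — endpoints in different components.
H—J (5): add — endpoints in different components.
C—I (7): add — endpoints in different components.
I—J (9): skip — I and J already connected.
F—J (10): skip — F and J already connected.
E—F (11): add — endpoints in different components.
E—I (11): skip — E and I already connected.
B—I (17): skip — B and I already connected.
G—H (17): add — endpoints in different components.
D—J (18): add — endpoints in different components.
MST edges: H—I, F—I, B—F, H—J, C—I, E—F, G—H, D—J; total weight 1+2+4+5+7+11+17+18 = 65.

65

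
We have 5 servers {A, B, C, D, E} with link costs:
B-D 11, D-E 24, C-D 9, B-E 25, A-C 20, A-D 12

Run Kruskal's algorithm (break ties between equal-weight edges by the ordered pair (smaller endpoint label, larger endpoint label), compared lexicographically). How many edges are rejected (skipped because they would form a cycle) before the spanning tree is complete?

Kruskal: consider edges lightest-first.
C-D (9): add. Components now {A} {B} {C,D} {E}
B-D (11): add. Components now {A} {B,C,D} {E}
A-D (12): add. Components now {A,B,C,D} {E}
A-C (20): skip — A and C already connected.
D-E (24): add. Components now {A,B,C,D,E}
Edges rejected before the tree was complete: 1.

1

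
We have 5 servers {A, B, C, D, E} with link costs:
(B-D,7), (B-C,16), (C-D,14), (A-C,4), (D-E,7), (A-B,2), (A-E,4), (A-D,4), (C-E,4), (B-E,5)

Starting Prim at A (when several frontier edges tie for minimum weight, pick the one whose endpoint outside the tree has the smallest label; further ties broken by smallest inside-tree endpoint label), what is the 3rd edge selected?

A-D

Prim, starting at A.
Step 1: cheapest edge leaving the tree is A-B (2); add B.
Step 2: cheapest edge leaving the tree is A-C (4); add C.
Step 3: cheapest edge leaving the tree is A-D (4); add D.
Step 4: cheapest edge leaving the tree is A-E (4); add E.
The 3rd edge added is A-D.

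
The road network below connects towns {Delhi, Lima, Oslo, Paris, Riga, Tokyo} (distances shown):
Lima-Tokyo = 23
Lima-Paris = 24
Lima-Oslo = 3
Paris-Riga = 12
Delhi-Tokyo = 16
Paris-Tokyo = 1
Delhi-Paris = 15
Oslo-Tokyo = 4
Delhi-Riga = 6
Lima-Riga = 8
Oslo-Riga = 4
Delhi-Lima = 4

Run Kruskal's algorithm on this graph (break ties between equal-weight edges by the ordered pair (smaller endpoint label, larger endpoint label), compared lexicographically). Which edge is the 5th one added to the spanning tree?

Oslo-Tokyo

Kruskal's algorithm — process edges by increasing weight (ties by edge label):
Paris-Tokyo (1): add. Components now {Paris,Tokyo} {Riga} {Delhi} {Oslo} {Lima}
Lima-Oslo (3): add. Components now {Paris,Tokyo} {Riga} {Delhi} {Lima,Oslo}
Delhi-Lima (4): add. Components now {Paris,Tokyo} {Riga} {Delhi,Lima,Oslo}
Oslo-Riga (4): add. Components now {Paris,Tokyo} {Delhi,Lima,Oslo,Riga}
Oslo-Tokyo (4): add. Components now {Delhi,Lima,Oslo,Paris,Riga,Tokyo}
The 5th edge added is Oslo-Tokyo.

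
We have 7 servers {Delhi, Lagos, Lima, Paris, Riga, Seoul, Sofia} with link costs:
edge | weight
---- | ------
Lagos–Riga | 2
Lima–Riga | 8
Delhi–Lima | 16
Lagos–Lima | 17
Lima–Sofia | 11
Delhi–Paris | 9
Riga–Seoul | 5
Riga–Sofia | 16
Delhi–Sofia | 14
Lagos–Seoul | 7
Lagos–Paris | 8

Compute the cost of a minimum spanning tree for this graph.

Grow the tree from Sofia using Prim:
Step 1: frontier [Lima–Sofia 11, Delhi–Sofia 14, Riga–Sofia 16] → take Lima–Sofia (11); add Lima.
Step 2: frontier [Lima–Riga 8, Delhi–Lima 16, Lagos–Lima 17, Delhi–Sofia 14, Riga–Sofia 16] → take Lima–Riga (8); add Riga.
Step 3: frontier [Delhi–Lima 16, Lagos–Lima 17, Lagos–Riga 2, Riga–Seoul 5, Delhi–Sofia 14] → take Lagos–Riga (2); add Lagos.
Step 4: frontier [Lagos–Seoul 7, Lagos–Paris 8, Delhi–Lima 16, Riga–Seoul 5, Delhi–Sofia 14] → take Riga–Seoul (5); add Seoul.
Step 5: frontier [Lagos–Paris 8, Delhi–Lima 16, Delhi–Sofia 14] → take Lagos–Paris (8); add Paris.
Step 6: frontier [Delhi–Lima 16, Delhi–Paris 9, Delhi–Sofia 14] → take Delhi–Paris (9); add Delhi.
MST edges: Lima–Sofia, Lima–Riga, Lagos–Riga, Riga–Seoul, Lagos–Paris, Delhi–Paris; total weight 11+8+2+5+8+9 = 43.

43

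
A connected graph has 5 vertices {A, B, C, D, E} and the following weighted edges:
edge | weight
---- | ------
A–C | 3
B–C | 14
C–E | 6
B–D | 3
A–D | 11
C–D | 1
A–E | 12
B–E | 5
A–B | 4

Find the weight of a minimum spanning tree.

Prim, starting at A.
Step 1: frontier [A–C 3, A–B 4, A–D 11, A–E 12] → take A–C (3); add C.
Step 2: frontier [A–B 4, A–D 11, A–E 12, C–D 1, C–E 6, B–C 14] → take C–D (1); add D.
Step 3: frontier [A–B 4, A–E 12, C–E 6, B–C 14, B–D 3] → take B–D (3); add B.
Step 4: frontier [A–E 12, B–E 5, C–E 6] → take B–E (5); add E.
MST edges: A–C, C–D, B–D, B–E; total weight 3+1+3+5 = 12.

12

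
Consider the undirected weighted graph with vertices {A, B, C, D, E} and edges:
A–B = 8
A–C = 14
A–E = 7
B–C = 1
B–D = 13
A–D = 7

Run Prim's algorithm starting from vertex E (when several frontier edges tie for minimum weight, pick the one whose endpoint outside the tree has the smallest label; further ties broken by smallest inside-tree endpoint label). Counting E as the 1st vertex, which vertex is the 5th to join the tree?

C

Grow the tree from E using Prim:
Step 1: cheapest edge leaving the tree is A–E (7); add A.
Step 2: cheapest edge leaving the tree is A–D (7); add D.
Step 3: cheapest edge leaving the tree is A–B (8); add B.
Step 4: cheapest edge leaving the tree is B–C (1); add C.
Vertex order: E, A, D, B, C. The 5th vertex is C.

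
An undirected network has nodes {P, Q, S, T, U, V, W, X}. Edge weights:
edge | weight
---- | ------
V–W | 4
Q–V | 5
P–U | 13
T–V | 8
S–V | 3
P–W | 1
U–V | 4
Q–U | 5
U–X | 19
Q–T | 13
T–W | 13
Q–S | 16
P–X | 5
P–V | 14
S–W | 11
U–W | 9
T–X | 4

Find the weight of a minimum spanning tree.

Kruskal: consider edges lightest-first.
P–W (1): add — endpoints in different components.
S–V (3): add — endpoints in different components.
T–X (4): add — endpoints in different components.
U–V (4): add — endpoints in different components.
V–W (4): add — endpoints in different components.
P–X (5): add — endpoints in different components.
Q–U (5): add — endpoints in different components.
MST edges: P–W, S–V, T–X, U–V, V–W, P–X, Q–U; total weight 1+3+4+4+4+5+5 = 26.

26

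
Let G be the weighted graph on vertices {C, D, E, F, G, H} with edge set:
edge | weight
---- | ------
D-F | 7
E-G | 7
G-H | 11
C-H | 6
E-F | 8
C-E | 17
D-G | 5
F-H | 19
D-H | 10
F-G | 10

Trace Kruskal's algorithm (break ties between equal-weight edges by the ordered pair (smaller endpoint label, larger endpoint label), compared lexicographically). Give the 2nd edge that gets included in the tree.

Sort edges by weight, then run Kruskal:
D-G (5): add — endpoints in different components.
C-H (6): add — endpoints in different components.
D-F (7): add — endpoints in different components.
E-G (7): add — endpoints in different components.
E-F (8): skip — E and F already connected.
D-H (10): add — endpoints in different components.
The 2nd edge added is C-H.

C-H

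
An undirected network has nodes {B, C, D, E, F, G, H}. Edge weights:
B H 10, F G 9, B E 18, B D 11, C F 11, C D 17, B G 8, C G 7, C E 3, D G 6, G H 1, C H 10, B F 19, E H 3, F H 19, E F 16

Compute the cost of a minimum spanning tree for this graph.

Grow the tree from D using Prim:
Step 1: cheapest edge leaving the tree is D G (6); add G.
Step 2: cheapest edge leaving the tree is G H (1); add H.
Step 3: cheapest edge leaving the tree is E H (3); add E.
Step 4: cheapest edge leaving the tree is C E (3); add C.
Step 5: cheapest edge leaving the tree is B G (8); add B.
Step 6: cheapest edge leaving the tree is F G (9); add F.
MST edges: D G, G H, E H, C E, B G, F G; total weight 6+1+3+3+8+9 = 30.

30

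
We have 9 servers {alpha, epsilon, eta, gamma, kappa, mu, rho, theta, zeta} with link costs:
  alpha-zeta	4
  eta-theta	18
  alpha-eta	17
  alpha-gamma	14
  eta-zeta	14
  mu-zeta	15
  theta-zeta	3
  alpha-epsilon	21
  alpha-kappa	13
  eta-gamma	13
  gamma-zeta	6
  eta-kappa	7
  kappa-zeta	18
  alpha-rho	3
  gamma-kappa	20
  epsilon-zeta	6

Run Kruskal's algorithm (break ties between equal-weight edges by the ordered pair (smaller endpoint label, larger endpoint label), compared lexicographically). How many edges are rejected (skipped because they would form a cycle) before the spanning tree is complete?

Kruskal's algorithm — process edges by increasing weight (ties by edge label):
alpha-rho (3): add — endpoints in different components.
theta-zeta (3): add — endpoints in different components.
alpha-zeta (4): add — endpoints in different components.
epsilon-zeta (6): add — endpoints in different components.
gamma-zeta (6): add — endpoints in different components.
eta-kappa (7): add — endpoints in different components.
alpha-kappa (13): add — endpoints in different components.
eta-gamma (13): skip — gamma and eta already connected.
alpha-gamma (14): skip — gamma and alpha already connected.
eta-zeta (14): skip — zeta and eta already connected.
mu-zeta (15): add — endpoints in different components.
Edges rejected before the tree was complete: 3.

3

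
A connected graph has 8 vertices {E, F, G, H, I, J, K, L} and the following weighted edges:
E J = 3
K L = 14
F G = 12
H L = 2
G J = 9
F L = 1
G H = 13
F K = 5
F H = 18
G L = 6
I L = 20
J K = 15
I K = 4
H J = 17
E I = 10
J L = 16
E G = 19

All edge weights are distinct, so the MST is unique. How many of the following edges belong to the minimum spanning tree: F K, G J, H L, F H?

3

Sort edges by weight, then run Kruskal:
F L (1): add — endpoints in different components.
H L (2): add — endpoints in different components.
E J (3): add — endpoints in different components.
I K (4): add — endpoints in different components.
F K (5): add — endpoints in different components.
G L (6): add — endpoints in different components.
G J (9): add — endpoints in different components.
MST edge set: {F L, H L, E J, I K, F K, G L, G J}.
Of the listed edges, {F K, G J, H L} are in the MST → 3.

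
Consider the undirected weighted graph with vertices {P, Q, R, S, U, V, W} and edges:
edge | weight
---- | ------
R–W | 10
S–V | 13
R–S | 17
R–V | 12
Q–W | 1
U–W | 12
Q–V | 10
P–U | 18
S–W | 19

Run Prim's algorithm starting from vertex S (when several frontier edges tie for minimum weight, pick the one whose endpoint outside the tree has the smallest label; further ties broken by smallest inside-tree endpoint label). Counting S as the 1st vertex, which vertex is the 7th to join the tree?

Prim's algorithm from S:
Step 1: frontier [S–V 13, R–S 17, S–W 19] → take S–V (13); add V.
Step 2: frontier [R–S 17, S–W 19, Q–V 10, R–V 12] → take Q–V (10); add Q.
Step 3: frontier [Q–W 1, R–S 17, S–W 19, R–V 12] → take Q–W (1); add W.
Step 4: frontier [R–S 17, R–V 12, R–W 10, U–W 12] → take R–W (10); add R.
Step 5: frontier [U–W 12] → take U–W (12); add U.
Step 6: frontier [P–U 18] → take P–U (18); add P.
Vertex order: S, V, Q, W, R, U, P. The 7th vertex is P.

P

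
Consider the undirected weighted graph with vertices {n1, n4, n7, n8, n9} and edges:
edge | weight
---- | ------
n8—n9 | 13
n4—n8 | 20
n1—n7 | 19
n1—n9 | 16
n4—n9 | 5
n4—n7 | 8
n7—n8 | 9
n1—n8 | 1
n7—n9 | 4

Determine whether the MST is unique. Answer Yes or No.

Yes

Kruskal's algorithm — process edges by increasing weight (ties by edge label):
n1—n8 (1): add — endpoints in different components.
n7—n9 (4): add — endpoints in different components.
n4—n9 (5): add — endpoints in different components.
n4—n7 (8): skip — n7 and n4 already connected.
n7—n8 (9): add — endpoints in different components.
Every non-tree edge has weight strictly greater than the heaviest edge on the tree path between its endpoints, so the MST is unique.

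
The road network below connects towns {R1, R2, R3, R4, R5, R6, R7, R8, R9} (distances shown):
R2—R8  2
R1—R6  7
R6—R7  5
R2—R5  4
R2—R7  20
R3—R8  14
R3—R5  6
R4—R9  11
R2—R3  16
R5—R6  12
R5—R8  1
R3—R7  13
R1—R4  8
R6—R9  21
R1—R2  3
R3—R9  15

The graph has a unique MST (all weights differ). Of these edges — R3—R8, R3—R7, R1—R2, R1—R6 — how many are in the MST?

Kruskal's algorithm — process edges by increasing weight (ties by edge label):
R5—R8 (1): add — endpoints in different components.
R2—R8 (2): add — endpoints in different components.
R1—R2 (3): add — endpoints in different components.
R2—R5 (4): skip — R5 and R2 already connected.
R6—R7 (5): add — endpoints in different components.
R3—R5 (6): add — endpoints in different components.
R1—R6 (7): add — endpoints in different components.
R1—R4 (8): add — endpoints in different components.
R4—R9 (11): add — endpoints in different components.
MST edge set: {R5—R8, R2—R8, R1—R2, R6—R7, R3—R5, R1—R6, R1—R4, R4—R9}.
Of the listed edges, {R1—R2, R1—R6} are in the MST → 2.

2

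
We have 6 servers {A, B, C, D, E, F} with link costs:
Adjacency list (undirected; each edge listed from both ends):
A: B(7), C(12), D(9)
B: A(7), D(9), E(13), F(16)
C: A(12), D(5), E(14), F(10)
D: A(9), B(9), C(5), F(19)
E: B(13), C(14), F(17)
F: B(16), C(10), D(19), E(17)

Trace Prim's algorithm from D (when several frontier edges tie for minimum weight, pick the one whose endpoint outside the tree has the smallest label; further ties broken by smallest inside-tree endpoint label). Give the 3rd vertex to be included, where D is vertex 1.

A

Prim, starting at D.
Step 1: frontier [C D 5, A D 9, B D 9, D F 19] → take C D (5); add C.
Step 2: frontier [C F 10, A C 12, C E 14, A D 9, B D 9, D F 19] → take A D (9); add A.
Step 3: frontier [A B 7, C F 10, C E 14, B D 9, D F 19] → take A B (7); add B.
Step 4: frontier [B E 13, B F 16, C F 10, C E 14, D F 19] → take C F (10); add F.
Step 5: frontier [B E 13, C E 14, E F 17] → take B E (13); add E.
Vertex order: D, C, A, B, F, E. The 3rd vertex is A.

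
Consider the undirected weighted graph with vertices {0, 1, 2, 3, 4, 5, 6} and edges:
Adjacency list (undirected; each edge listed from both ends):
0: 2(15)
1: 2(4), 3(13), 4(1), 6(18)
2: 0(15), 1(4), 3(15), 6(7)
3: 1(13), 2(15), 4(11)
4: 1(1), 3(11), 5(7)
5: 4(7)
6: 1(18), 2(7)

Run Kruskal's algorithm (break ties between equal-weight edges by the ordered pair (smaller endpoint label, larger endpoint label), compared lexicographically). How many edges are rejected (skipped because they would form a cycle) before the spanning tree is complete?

1

Kruskal: consider edges lightest-first.
1-4 (1): add — endpoints in different components.
1-2 (4): add — endpoints in different components.
2-6 (7): add — endpoints in different components.
4-5 (7): add — endpoints in different components.
3-4 (11): add — endpoints in different components.
1-3 (13): skip — 1 and 3 already connected.
0-2 (15): add — endpoints in different components.
Edges rejected before the tree was complete: 1.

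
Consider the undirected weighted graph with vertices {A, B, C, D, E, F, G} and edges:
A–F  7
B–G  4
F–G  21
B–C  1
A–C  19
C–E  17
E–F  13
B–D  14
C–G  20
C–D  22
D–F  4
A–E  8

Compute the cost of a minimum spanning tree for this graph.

Prim's algorithm from D:
Step 1: cheapest edge leaving the tree is D–F (4); add F.
Step 2: cheapest edge leaving the tree is A–F (7); add A.
Step 3: cheapest edge leaving the tree is A–E (8); add E.
Step 4: cheapest edge leaving the tree is B–D (14); add B.
Step 5: cheapest edge leaving the tree is B–C (1); add C.
Step 6: cheapest edge leaving the tree is B–G (4); add G.
MST edges: D–F, A–F, A–E, B–D, B–C, B–G; total weight 4+7+8+14+1+4 = 38.

38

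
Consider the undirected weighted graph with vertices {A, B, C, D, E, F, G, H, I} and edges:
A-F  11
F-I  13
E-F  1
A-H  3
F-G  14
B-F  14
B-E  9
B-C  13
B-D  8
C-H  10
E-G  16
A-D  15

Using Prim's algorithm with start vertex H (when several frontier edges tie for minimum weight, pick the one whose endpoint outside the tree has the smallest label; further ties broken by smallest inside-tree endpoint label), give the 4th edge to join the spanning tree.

E-F

Prim, starting at H.
Step 1: frontier [A-H 3, C-H 10] → take A-H (3); add A.
Step 2: frontier [A-F 11, A-D 15, C-H 10] → take C-H (10); add C.
Step 3: frontier [A-F 11, A-D 15, B-C 13] → take A-F (11); add F.
Step 4: frontier [A-D 15, B-C 13, E-F 1, F-I 13, B-F 14, F-G 14] → take E-F (1); add E.
Step 5: frontier [A-D 15, B-C 13, B-E 9, E-G 16, F-I 13, B-F 14, F-G 14] → take B-E (9); add B.
Step 6: frontier [A-D 15, B-D 8, E-G 16, F-I 13, F-G 14] → take B-D (8); add D.
Step 7: frontier [E-G 16, F-I 13, F-G 14] → take F-I (13); add I.
Step 8: frontier [E-G 16, F-G 14] → take F-G (14); add G.
The 4th edge added is E-F.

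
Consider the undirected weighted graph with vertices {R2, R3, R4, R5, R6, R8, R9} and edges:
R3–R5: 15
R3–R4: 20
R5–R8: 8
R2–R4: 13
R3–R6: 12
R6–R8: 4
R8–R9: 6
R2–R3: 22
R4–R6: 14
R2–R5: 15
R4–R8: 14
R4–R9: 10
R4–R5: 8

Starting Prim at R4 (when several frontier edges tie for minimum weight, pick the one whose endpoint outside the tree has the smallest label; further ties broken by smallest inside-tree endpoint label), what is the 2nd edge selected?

R5-R8

Prim, starting at R4.
Step 1: frontier [R4–R5 8, R4–R9 10, R2–R4 13, R4–R6 14, R4–R8 14, R3–R4 20] → take R4–R5 (8); add R5.
Step 2: frontier [R4–R9 10, R2–R4 13, R4–R6 14, R4–R8 14, R3–R4 20, R5–R8 8, R2–R5 15, R3–R5 15] → take R5–R8 (8); add R8.
Step 3: frontier [R4–R9 10, R2–R4 13, R4–R6 14, R3–R4 20, R2–R5 15, R3–R5 15, R6–R8 4, R8–R9 6] → take R6–R8 (4); add R6.
Step 4: frontier [R4–R9 10, R2–R4 13, R3–R4 20, R2–R5 15, R3–R5 15, R3–R6 12, R8–R9 6] → take R8–R9 (6); add R9.
Step 5: frontier [R2–R4 13, R3–R4 20, R2–R5 15, R3–R5 15, R3–R6 12] → take R3–R6 (12); add R3.
Step 6: frontier [R2–R3 22, R2–R4 13, R2–R5 15] → take R2–R4 (13); add R2.
The 2nd edge added is R5–R8.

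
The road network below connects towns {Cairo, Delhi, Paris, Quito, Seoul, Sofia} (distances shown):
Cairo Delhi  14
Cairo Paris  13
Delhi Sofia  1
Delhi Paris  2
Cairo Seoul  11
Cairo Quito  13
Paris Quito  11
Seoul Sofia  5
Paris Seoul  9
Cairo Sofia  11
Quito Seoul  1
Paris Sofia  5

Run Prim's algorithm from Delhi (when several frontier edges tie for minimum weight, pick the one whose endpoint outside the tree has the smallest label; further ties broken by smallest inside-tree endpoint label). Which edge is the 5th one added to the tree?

Prim's algorithm from Delhi:
Step 1: cheapest edge leaving the tree is Delhi Sofia (1); add Sofia.
Step 2: cheapest edge leaving the tree is Delhi Paris (2); add Paris.
Step 3: cheapest edge leaving the tree is Seoul Sofia (5); add Seoul.
Step 4: cheapest edge leaving the tree is Quito Seoul (1); add Quito.
Step 5: cheapest edge leaving the tree is Cairo Seoul (11); add Cairo.
The 5th edge added is Cairo Seoul.

Cairo-Seoul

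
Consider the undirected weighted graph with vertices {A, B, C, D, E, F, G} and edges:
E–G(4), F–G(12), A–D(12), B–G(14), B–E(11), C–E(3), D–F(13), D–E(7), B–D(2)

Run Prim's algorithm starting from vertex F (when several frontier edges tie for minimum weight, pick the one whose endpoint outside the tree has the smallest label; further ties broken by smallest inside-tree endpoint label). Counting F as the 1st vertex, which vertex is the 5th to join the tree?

D

Grow the tree from F using Prim:
Step 1: cheapest edge leaving the tree is F–G (12); add G.
Step 2: cheapest edge leaving the tree is E–G (4); add E.
Step 3: cheapest edge leaving the tree is C–E (3); add C.
Step 4: cheapest edge leaving the tree is D–E (7); add D.
Step 5: cheapest edge leaving the tree is B–D (2); add B.
Step 6: cheapest edge leaving the tree is A–D (12); add A.
Vertex order: F, G, E, C, D, B, A. The 5th vertex is D.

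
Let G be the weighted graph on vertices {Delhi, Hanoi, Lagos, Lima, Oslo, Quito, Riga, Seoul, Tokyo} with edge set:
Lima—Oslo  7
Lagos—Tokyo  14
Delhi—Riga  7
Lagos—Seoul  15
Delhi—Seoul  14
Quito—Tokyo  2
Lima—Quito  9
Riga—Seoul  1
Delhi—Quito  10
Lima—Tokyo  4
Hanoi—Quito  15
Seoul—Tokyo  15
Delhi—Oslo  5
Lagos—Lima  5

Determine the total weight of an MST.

Sort edges by weight, then run Kruskal:
Riga—Seoul (1): add — endpoints in different components.
Quito—Tokyo (2): add — endpoints in different components.
Lima—Tokyo (4): add — endpoints in different components.
Delhi—Oslo (5): add — endpoints in different components.
Lagos—Lima (5): add — endpoints in different components.
Delhi—Riga (7): add — endpoints in different components.
Lima—Oslo (7): add — endpoints in different components.
Lima—Quito (9): skip — Lima and Quito already connected.
Delhi—Quito (10): skip — Quito and Delhi already connected.
Delhi—Seoul (14): skip — Seoul and Delhi already connected.
Lagos—Tokyo (14): skip — Tokyo and Lagos already connected.
Hanoi—Quito (15): add — endpoints in different components.
MST edges: Riga—Seoul, Quito—Tokyo, Lima—Tokyo, Delhi—Oslo, Lagos—Lima, Delhi—Riga, Lima—Oslo, Hanoi—Quito; total weight 1+2+4+5+5+7+7+15 = 46.

46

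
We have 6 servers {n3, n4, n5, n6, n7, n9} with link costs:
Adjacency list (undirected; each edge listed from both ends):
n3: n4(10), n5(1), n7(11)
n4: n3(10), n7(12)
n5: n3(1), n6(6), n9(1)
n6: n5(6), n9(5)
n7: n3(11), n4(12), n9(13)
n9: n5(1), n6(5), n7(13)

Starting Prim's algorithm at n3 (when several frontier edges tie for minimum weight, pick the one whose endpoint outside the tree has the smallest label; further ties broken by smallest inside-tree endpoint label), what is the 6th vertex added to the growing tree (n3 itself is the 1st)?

Prim's algorithm from n3:
Step 1: cheapest edge leaving the tree is n3–n5 (1); add n5.
Step 2: cheapest edge leaving the tree is n5–n9 (1); add n9.
Step 3: cheapest edge leaving the tree is n6–n9 (5); add n6.
Step 4: cheapest edge leaving the tree is n3–n4 (10); add n4.
Step 5: cheapest edge leaving the tree is n3–n7 (11); add n7.
Vertex order: n3, n5, n9, n6, n4, n7. The 6th vertex is n7.

n7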